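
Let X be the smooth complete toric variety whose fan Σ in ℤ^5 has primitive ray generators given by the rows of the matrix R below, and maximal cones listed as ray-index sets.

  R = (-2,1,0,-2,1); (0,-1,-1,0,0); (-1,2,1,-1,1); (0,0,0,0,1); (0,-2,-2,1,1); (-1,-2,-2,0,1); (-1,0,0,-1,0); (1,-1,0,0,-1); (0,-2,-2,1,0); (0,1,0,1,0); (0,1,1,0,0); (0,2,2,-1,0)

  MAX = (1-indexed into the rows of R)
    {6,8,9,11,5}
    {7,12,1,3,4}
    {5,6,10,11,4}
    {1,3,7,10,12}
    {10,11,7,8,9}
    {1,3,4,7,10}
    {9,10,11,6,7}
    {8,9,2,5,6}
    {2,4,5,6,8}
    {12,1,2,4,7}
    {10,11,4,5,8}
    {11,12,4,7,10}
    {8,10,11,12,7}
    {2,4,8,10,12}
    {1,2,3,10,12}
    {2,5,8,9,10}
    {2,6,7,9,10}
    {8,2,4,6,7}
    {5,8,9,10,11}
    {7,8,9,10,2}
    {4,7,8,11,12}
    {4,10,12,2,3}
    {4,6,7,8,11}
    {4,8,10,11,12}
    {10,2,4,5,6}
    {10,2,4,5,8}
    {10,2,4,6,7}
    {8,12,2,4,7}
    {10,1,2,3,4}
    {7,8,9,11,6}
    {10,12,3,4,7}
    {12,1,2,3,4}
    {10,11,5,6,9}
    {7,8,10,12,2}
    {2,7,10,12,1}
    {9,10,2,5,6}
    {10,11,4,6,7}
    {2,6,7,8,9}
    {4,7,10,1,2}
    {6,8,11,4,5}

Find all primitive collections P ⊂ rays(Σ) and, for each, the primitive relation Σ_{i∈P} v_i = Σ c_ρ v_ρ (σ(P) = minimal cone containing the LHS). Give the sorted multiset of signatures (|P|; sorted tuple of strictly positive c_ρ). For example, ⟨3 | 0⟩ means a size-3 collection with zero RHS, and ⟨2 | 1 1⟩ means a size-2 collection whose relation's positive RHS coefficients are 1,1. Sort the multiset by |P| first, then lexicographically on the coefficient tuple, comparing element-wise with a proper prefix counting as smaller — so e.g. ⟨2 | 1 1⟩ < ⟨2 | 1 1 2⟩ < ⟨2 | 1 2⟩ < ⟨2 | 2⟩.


21 collections generate NE(X_Σ); each relation:

  P={2,11}:  v_{2} + v_{11} = 0  so sig = ⟨2 | 0⟩
  P={9,12}:  v_{9} + v_{12} = 0  so sig = ⟨2 | 0⟩
  P={4,9}:  v_{4} + v_{9} = v_{5}  so sig = ⟨2 | 1⟩
  P={5,7}:  v_{5} + v_{7} = v_{6}  so sig = ⟨2 | 1⟩
  P={5,12}:  v_{5} + v_{12} = v_{4}  so sig = ⟨2 | 1⟩
  P={1,11}:  v_{1} + v_{11} = v_{3} + v_{7}  so sig = ⟨2 | 1 1⟩
  P={3,8}:  v_{3} + v_{8} = v_{2} + v_{12}  so sig = ⟨2 | 1 1⟩
  P={6,12}:  v_{6} + v_{12} = v_{4} + v_{7}  so sig = ⟨2 | 1 1⟩
  P={3,9}:  v_{3} + v_{9} = v_{2} + v_{4} + v_{7} + v_{10}  so sig = ⟨2 | 1 1 1 1⟩
  P={3,11}:  v_{3} + v_{11} = v_{4} + v_{7} + v_{10} + v_{12}  so sig = ⟨2 | 1 1 1 1⟩
  P={3,5}:  v_{3} + v_{5} = v_{2} + 2·v_{4} + v_{7} + v_{10}  so sig = ⟨2 | 1 1 1 2⟩
  P={1,8}:  v_{1} + v_{8} = 2·v_{2} + v_{7} + v_{12}  so sig = ⟨2 | 1 1 2⟩
  P={1,9}:  v_{1} + v_{9} = 2·v_{2} + v_{4} + 2·v_{7} + v_{10}  so sig = ⟨2 | 1 1 2 2⟩
  P={3,6}:  v_{3} + v_{6} = v_{2} + 2·v_{4} + 2·v_{7} + v_{10}  so sig = ⟨2 | 1 1 2 2⟩
  P={1,5}:  v_{1} + v_{5} = 2·v_{2} + 2·v_{4} + 2·v_{7} + v_{10}  so sig = ⟨2 | 1 2 2 2⟩
  P={1,6}:  v_{1} + v_{6} = 2·v_{2} + 2·v_{4} + 3·v_{7} + v_{10}  so sig = ⟨2 | 1 2 2 3⟩
  P={2,3,7}:  v_{2} + v_{3} + v_{7} = v_{1}  so sig = ⟨3 | 1⟩
  P={6,8,10}:  v_{6} + v_{8} + v_{10} = v_{9}  so sig = ⟨3 | 1⟩
  P={4,7,8,10}:  v_{4} + v_{7} + v_{8} + v_{10} = 0  so sig = ⟨4 | 0⟩
  P={1,4,10,12}:  v_{1} + v_{4} + v_{10} + v_{12} = 2·v_{3}  so sig = ⟨4 | 2⟩
  P={2,4,7,10,12}:  v_{2} + v_{4} + v_{7} + v_{10} + v_{12} = v_{3}  so sig = ⟨5 | 1⟩

Hence PRS(X_Σ) =
    ⟨2 | 0⟩
    ⟨2 | 0⟩
    ⟨2 | 1⟩
    ⟨2 | 1⟩
    ⟨2 | 1⟩
    ⟨2 | 1 1⟩
    ⟨2 | 1 1⟩
    ⟨2 | 1 1⟩
    ⟨2 | 1 1 1 1⟩
    ⟨2 | 1 1 1 1⟩
    ⟨2 | 1 1 1 2⟩
    ⟨2 | 1 1 2⟩
    ⟨2 | 1 1 2 2⟩
    ⟨2 | 1 1 2 2⟩
    ⟨2 | 1 2 2 2⟩
    ⟨2 | 1 2 2 3⟩
    ⟨3 | 1⟩
    ⟨3 | 1⟩
    ⟨4 | 0⟩
    ⟨4 | 2⟩
    ⟨5 | 1⟩


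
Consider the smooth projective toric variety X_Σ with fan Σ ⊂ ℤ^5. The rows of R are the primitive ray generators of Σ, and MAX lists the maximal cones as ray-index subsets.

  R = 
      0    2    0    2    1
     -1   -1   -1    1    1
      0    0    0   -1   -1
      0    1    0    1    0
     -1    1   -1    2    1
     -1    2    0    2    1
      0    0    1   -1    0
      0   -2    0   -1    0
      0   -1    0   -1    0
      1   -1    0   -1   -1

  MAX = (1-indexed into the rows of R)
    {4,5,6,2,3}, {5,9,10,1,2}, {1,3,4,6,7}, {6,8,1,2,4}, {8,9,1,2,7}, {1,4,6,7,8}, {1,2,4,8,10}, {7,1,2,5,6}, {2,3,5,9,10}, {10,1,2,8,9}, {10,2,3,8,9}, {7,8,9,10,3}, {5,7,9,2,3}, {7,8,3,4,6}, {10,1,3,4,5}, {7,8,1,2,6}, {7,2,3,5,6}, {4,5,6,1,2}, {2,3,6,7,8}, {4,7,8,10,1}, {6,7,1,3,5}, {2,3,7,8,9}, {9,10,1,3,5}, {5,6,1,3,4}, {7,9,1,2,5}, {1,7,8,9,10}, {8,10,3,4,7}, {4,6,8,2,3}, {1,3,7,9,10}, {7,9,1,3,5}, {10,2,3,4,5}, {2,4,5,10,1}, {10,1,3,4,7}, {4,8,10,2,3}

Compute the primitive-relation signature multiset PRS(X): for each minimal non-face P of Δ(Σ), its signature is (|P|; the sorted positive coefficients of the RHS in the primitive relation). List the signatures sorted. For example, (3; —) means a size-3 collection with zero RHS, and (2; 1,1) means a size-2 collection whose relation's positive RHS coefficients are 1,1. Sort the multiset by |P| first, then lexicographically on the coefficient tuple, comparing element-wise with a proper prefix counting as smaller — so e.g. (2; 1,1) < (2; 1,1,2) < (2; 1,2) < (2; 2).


10 minimal non-faces of Δ(Σ) (on 10 rays):

  P={4,9}:  v_{4} + v_{9} = 0  →  sig = (2; —)
  P={5,8}:  v_{5} + v_{8} = v_{2}  →  sig = (2; 1)
  P={6,10}:  v_{6} + v_{10} = v_{4}  →  sig = (2; 1)
  P={6,9}:  v_{6} + v_{9} = v_{5} + v_{7}  →  sig = (2; 1,1)
  P={1,3,8}:  v_{1} + v_{3} + v_{8} = 0  →  sig = (3; —)
  P={5,7,10}:  v_{5} + v_{7} + v_{10} = 0  →  sig = (3; —)
  P={1,2,3}:  v_{1} + v_{2} + v_{3} = v_{5}  →  sig = (3; 1)
  P={2,7,10}:  v_{2} + v_{7} + v_{10} = v_{8}  →  sig = (3; 1)
  P={4,5,7}:  v_{4} + v_{5} + v_{7} = v_{6}  →  sig = (3; 1)
  P={2,4,7}:  v_{2} + v_{4} + v_{7} = v_{6} + v_{8}  →  sig = (3; 1,1)

Sorted signature multiset PRS(X):
    (2; —)
    (2; 1)
    (2; 1)
    (2; 1,1)
    (3; —)
    (3; —)
    (3; 1)
    (3; 1)
    (3; 1)
    (3; 1,1)


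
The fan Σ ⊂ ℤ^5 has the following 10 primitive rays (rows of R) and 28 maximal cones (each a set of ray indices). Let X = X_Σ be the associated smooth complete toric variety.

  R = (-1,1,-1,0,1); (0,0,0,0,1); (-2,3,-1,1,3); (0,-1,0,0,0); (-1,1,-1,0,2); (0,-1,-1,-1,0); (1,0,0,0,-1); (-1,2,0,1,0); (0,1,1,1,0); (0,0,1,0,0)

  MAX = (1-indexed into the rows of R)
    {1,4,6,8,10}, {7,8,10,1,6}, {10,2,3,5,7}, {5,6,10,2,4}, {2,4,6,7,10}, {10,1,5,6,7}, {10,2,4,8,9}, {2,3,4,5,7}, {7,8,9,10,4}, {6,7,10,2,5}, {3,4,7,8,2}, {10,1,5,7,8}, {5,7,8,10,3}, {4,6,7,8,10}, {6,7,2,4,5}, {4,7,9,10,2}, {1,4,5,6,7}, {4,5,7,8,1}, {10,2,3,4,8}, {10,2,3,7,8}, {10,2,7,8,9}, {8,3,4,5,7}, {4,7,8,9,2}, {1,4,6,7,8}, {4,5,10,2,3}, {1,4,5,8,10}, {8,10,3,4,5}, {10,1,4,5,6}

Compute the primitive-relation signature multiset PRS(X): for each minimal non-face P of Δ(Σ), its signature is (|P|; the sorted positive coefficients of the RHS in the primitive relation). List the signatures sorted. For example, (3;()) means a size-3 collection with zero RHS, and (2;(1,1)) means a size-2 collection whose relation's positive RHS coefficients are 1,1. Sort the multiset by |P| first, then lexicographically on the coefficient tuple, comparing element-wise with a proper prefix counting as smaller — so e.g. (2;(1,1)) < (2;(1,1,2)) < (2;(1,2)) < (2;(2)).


Minimal non-faces — 14 found among 10 rays, 28 max cones:

  • {6,9}:  v_{6} + v_{9} = 0  ⟹  sig = (2;())
  • {1,2}:  v_{1} + v_{2} = v_{5}  ⟹  sig = (2;(1))
  • {1,9}:  v_{1} + v_{9} = v_{2} + v_{8}  ⟹  sig = (2;(1,1))
  • {3,6}:  v_{3} + v_{6} = v_{1} + v_{5}  ⟹  sig = (2;(1,1))
  • {1,3}:  v_{1} + v_{3} = 2·v_{5} + v_{8}  ⟹  sig = (2;(1,2))
  • {5,9}:  v_{5} + v_{9} = 2·v_{2} + v_{8}  ⟹  sig = (2;(1,2))
  • {3,9}:  v_{3} + v_{9} = 3·v_{2} + 2·v_{8}  ⟹  sig = (2;(2,3))
  • {2,5,8}:  v_{2} + v_{5} + v_{8} = v_{3}  ⟹  sig = (3;(1))
  • {2,6,8}:  v_{2} + v_{6} + v_{8} = v_{1}  ⟹  sig = (3;(1))
  • {5,6,8}:  v_{5} + v_{6} + v_{8} = 2·v_{1}  ⟹  sig = (3;(2))
  • {1,4,7,10}:  v_{1} + v_{4} + v_{7} + v_{10} = 0  ⟹  sig = (4;())
  • {4,5,7,10}:  v_{4} + v_{5} + v_{7} + v_{10} = v_{2}  ⟹  sig = (4;(1))
  • {3,4,7,10}:  v_{3} + v_{4} + v_{7} + v_{10} = 2·v_{2} + v_{8}  ⟹  sig = (4;(1,2))
  • {2,4,7,8,10}:  v_{2} + v_{4} + v_{7} + v_{8} + v_{10} = v_{9}  ⟹  sig = (5;(1))

Sorted signature multiset PRS(X):
{ (2;()),  (2;(1)),  (2;(1,1)) ×2,  (2;(1,2)) ×2,  (2;(2,3)),  (3;(1)) ×2,  (3;(2)),  (4;()),  (4;(1)),  (4;(1,2)),  (5;(1)) }


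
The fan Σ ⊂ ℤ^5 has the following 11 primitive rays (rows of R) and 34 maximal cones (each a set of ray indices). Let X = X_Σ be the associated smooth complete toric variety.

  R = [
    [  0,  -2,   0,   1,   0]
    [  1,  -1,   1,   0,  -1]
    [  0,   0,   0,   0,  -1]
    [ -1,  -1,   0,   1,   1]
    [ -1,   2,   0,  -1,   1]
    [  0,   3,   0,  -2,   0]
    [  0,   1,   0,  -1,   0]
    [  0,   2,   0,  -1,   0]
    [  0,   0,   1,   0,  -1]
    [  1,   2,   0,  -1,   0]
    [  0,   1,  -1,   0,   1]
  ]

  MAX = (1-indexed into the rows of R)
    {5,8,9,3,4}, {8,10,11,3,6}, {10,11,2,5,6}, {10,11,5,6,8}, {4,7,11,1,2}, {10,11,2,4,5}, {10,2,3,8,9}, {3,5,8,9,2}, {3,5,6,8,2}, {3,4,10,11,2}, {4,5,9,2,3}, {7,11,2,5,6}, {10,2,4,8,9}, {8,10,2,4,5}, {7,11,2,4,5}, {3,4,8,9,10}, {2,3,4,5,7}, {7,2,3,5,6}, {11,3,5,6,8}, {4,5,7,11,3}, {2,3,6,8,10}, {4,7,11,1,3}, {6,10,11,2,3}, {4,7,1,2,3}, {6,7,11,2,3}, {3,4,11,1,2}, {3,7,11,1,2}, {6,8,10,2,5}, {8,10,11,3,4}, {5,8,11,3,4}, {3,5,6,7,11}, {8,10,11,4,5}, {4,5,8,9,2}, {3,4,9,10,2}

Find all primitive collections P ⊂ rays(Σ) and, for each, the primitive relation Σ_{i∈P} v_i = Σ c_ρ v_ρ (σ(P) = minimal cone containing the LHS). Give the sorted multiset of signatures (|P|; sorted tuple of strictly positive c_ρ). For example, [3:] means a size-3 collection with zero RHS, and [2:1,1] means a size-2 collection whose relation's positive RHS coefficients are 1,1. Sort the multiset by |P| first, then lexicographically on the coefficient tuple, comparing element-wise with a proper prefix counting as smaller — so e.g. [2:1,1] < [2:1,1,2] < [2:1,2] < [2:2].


17 minimal non-faces of Δ(Σ) (on 11 rays):

  {1,8}:  v_{1} + v_{8} = 0  ⇒ sig = [2:]
  {1,6}:  v_{1} + v_{6} = v_{7}  ⇒ sig = [2:1]
  {4,6}:  v_{4} + v_{6} = v_{5}  ⇒ sig = [2:1]
  {7,8}:  v_{7} + v_{8} = v_{6}  ⇒ sig = [2:1]
  {1,5}:  v_{1} + v_{5} = v_{4} + v_{7}  ⇒ sig = [2:1,1]
  {1,10}:  v_{1} + v_{10} = v_{2} + v_{11}  ⇒ sig = [2:1,1]
  {1,9}:  v_{1} + v_{9} = v_{2} + v_{3} + v_{4}  ⇒ sig = [2:1,1,1]
  {7,9}:  v_{7} + v_{9} = v_{2} + v_{3} + v_{5}  ⇒ sig = [2:1,1,1]
  {7,10}:  v_{7} + v_{10} = v_{2} + v_{6} + v_{11}  ⇒ sig = [2:1,1,1]
  {9,11}:  v_{9} + v_{11} = v_{3} + v_{4} + v_{10}  ⇒ sig = [2:1,1,1]
  {6,9}:  v_{6} + v_{9} = v_{2} + v_{3} + v_{5} + v_{8}  ⇒ sig = [2:1,1,1,1]
  {2,8,11}:  v_{2} + v_{8} + v_{11} = v_{10}  ⇒ sig = [3:1]
  {5,9,10}:  v_{5} + v_{9} + v_{10} = v_{2} + v_{4} + 3·v_{8}  ⇒ sig = [3:1,1,3]
  {3,5,10}:  v_{3} + v_{5} + v_{10} = 2·v_{8}  ⇒ sig = [3:2]
  {2,3,4,8}:  v_{2} + v_{3} + v_{4} + v_{8} = v_{9}  ⇒ sig = [4:1]
  {2,3,5,11}:  v_{2} + v_{3} + v_{5} + v_{11} = v_{8}  ⇒ sig = [4:1]
  {2,3,4,7,11}:  v_{2} + v_{3} + v_{4} + v_{7} + v_{11} = 0  ⇒ sig = [5:]

Signatures (|P|; sorted positive RHS coefficients), sorted:
    |P|=2: 11 collections, coeffs (), (1), (1), (1), (1,1), (1,1), (1,1,1), (1,1,1), (1,1,1), (1,1,1), (1,1,1,1)
    |P|=3: 3 collections, coeffs (1), (1,1,3), (2)
    |P|=4: 2 collections, coeffs (1), (1)
    |P|=5: 1 collection, coeffs ()


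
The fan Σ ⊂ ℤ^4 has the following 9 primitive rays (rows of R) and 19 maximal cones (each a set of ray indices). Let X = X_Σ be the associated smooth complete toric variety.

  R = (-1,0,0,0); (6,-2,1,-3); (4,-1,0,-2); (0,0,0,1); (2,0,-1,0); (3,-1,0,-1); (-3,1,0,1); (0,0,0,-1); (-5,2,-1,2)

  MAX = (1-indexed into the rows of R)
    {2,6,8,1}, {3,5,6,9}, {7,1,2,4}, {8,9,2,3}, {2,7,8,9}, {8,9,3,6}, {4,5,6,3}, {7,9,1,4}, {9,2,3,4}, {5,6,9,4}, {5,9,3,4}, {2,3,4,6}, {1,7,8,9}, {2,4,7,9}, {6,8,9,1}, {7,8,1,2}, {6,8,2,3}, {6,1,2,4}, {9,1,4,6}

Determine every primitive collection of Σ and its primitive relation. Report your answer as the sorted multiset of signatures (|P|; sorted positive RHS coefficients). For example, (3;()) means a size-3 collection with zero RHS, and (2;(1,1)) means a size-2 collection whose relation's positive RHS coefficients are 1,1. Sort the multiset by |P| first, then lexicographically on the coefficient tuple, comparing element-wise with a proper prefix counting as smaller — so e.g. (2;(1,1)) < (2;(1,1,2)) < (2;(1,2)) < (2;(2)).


Σ has 11 primitive collections:

  P={4,8}:  v_{4} + v_{8} = 0 — sig = (2;())
  P={6,7}:  v_{6} + v_{7} = 0 — sig = (2;())
  P={1,3}:  v_{1} + v_{3} = v_{6} + v_{8} — sig = (2;(1,1))
  P={3,7}:  v_{3} + v_{7} = v_{2} + v_{9} — sig = (2;(1,1))
  P={5,7}:  v_{5} + v_{7} = v_{3} + v_{4} + v_{9} — sig = (2;(1,1,1))
  P={5,8}:  v_{5} + v_{8} = v_{3} + v_{6} + v_{9} — sig = (2;(1,1,1))
  P={1,5}:  v_{1} + v_{5} = 2·v_{6} + v_{9} — sig = (2;(1,2))
  P={2,5}:  v_{2} + v_{5} = 2·v_{3} + v_{4} — sig = (2;(1,2))
  P={1,2,9}:  v_{1} + v_{2} + v_{9} = v_{8} — sig = (3;(1))
  P={2,6,9}:  v_{2} + v_{6} + v_{9} = v_{3} — sig = (3;(1))
  P={3,4,6,9}:  v_{3} + v_{4} + v_{6} + v_{9} = v_{5} — sig = (4;(1))

Hence PRS(X_Σ) =
[(2;()), (2;()), (2;(1,1)), (2;(1,1)), (2;(1,1,1)), (2;(1,1,1)), (2;(1,2)), (2;(1,2)), (3;(1)), (3;(1)), (4;(1))]


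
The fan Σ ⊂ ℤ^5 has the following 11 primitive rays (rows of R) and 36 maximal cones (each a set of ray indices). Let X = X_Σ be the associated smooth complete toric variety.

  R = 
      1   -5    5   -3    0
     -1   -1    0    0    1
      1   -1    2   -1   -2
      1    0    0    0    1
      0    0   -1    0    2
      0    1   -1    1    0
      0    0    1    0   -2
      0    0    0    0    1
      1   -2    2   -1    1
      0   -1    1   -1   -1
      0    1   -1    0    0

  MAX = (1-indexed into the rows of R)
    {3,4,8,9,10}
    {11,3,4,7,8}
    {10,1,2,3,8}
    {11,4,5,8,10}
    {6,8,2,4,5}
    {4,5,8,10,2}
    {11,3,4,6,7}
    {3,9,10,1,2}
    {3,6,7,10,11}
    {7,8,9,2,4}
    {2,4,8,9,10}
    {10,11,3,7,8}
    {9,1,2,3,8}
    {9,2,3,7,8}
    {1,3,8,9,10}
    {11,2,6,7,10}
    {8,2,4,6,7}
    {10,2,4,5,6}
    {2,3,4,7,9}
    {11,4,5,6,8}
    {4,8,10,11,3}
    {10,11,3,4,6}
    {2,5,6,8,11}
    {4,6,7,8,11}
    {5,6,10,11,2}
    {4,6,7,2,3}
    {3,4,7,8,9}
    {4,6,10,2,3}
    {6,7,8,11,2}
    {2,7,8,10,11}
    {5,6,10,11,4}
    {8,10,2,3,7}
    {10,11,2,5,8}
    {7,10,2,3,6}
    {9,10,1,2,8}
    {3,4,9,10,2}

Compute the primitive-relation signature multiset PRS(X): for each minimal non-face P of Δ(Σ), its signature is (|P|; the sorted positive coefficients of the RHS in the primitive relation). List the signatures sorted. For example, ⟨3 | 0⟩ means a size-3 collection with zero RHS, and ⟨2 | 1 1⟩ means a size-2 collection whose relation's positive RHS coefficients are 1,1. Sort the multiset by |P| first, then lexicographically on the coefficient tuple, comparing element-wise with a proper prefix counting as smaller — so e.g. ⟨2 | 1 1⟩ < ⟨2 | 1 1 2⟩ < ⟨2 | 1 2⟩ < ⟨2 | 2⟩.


Δ(Σ) — 11 vertices, 18 min non-faces:

  P={5,7}:  v_{5} + v_{7} = 0 ; sig = ⟨2 | 0⟩
  P={3,5}:  v_{3} + v_{5} = v_{4} + v_{10} ; sig = ⟨2 | 1 1⟩
  P={1,6}:  v_{1} + v_{6} = v_{2} + v_{3} + v_{9} ; sig = ⟨2 | 1 1 1⟩
  P={9,11}:  v_{9} + v_{11} = v_{4} + v_{8} + v_{10} ; sig = ⟨2 | 1 1 1⟩
  P={1,5}:  v_{1} + v_{5} = v_{2} + v_{4} + v_{8} + v_{9} + 2·v_{10} ; sig = ⟨2 | 1 1 1 1 2⟩
  P={5,9}:  v_{5} + v_{9} = v_{2} + 2·v_{4} + v_{8} + v_{10} ; sig = ⟨2 | 1 1 1 2⟩
  P={1,11}:  v_{1} + v_{11} = v_{8} + v_{9} + 2·v_{10} ; sig = ⟨2 | 1 1 2⟩
  P={6,9}:  v_{6} + v_{9} = v_{2} + 2·v_{4} + v_{7} ; sig = ⟨2 | 1 1 2⟩
  P={1,4}:  v_{1} + v_{4} = 2·v_{9} + v_{10} ; sig = ⟨2 | 1 2⟩
  P={1,7}:  v_{1} + v_{7} = 2·v_{2} + 3·v_{3} + 2·v_{8} ; sig = ⟨2 | 2 2 3⟩
  P={6,8,10}:  v_{6} + v_{8} + v_{10} = 0 ; sig = ⟨3 | 0⟩
  P={2,3,11}:  v_{2} + v_{3} + v_{11} = v_{10} ; sig = ⟨3 | 1⟩
  P={2,4,11}:  v_{2} + v_{4} + v_{11} = v_{5} ; sig = ⟨3 | 1⟩
  P={4,7,10}:  v_{4} + v_{7} + v_{10} = v_{3} ; sig = ⟨3 | 1⟩
  P={3,6,8}:  v_{3} + v_{6} + v_{8} = v_{4} + v_{7} ; sig = ⟨3 | 1 1⟩
  P={7,9,10}:  v_{7} + v_{9} + v_{10} = v_{2} + 2·v_{3} + v_{8} ; sig = ⟨3 | 1 1 2⟩
  P={2,3,4,8}:  v_{2} + v_{3} + v_{4} + v_{8} = v_{9} ; sig = ⟨4 | 1⟩
  P={2,3,8,9,10}:  v_{2} + v_{3} + v_{8} + v_{9} + v_{10} = v_{1} ; sig = ⟨5 | 1⟩

Signatures (|P|; sorted positive RHS coefficients), sorted:
    |P|=2: 10 collections, coeffs (), (1,1), (1,1,1), (1,1,1), (1,1,1,1,2), (1,1,1,2), (1,1,2), (1,1,2), (1,2), (2,2,3)
    |P|=3: 6 collections, coeffs (), (1), (1), (1), (1,1), (1,1,2)
    |P|=4: 1 collection, coeffs (1)
    |P|=5: 1 collection, coeffs (1)


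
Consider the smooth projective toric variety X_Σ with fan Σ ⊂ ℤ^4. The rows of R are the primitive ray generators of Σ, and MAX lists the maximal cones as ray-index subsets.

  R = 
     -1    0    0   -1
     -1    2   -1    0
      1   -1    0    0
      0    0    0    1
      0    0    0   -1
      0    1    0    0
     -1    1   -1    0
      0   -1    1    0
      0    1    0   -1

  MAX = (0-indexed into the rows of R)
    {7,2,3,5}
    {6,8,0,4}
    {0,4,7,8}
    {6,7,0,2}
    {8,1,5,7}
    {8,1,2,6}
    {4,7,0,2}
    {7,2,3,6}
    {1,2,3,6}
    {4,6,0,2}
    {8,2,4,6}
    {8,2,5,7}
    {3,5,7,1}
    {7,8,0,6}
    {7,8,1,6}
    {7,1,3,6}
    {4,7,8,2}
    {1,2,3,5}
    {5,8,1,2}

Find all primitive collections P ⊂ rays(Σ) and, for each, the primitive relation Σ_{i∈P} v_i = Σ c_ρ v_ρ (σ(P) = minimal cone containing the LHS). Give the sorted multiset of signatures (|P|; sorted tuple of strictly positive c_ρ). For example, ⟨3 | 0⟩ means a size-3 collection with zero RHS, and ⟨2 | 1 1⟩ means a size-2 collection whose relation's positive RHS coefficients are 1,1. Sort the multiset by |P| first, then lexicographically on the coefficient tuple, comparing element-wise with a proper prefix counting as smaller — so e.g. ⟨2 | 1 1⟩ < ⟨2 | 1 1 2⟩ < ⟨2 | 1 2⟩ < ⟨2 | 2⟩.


Minimal non-faces — 12 found among 9 rays, 19 max cones:

  P = {3,4}:  v_{3} + v_{4} = 0  ⟹  sig = ⟨2 | 0⟩
  P = {3,8}:  v_{3} + v_{8} = v_{5}  ⟹  sig = ⟨2 | 1⟩
  P = {4,5}:  v_{4} + v_{5} = v_{8}  ⟹  sig = ⟨2 | 1⟩
  P = {5,6}:  v_{5} + v_{6} = v_{1}  ⟹  sig = ⟨2 | 1⟩
  P = {0,3}:  v_{0} + v_{3} = v_{6} + v_{7}  ⟹  sig = ⟨2 | 1 1⟩
  P = {1,4}:  v_{1} + v_{4} = v_{6} + v_{8}  ⟹  sig = ⟨2 | 1 1⟩
  P = {0,5}:  v_{0} + v_{5} = v_{6} + v_{7} + v_{8}  ⟹  sig = ⟨2 | 1 1 1⟩
  P = {0,1}:  v_{0} + v_{1} = 2·v_{6} + v_{7} + v_{8}  ⟹  sig = ⟨2 | 1 1 2⟩
  P = {1,2,7}:  v_{1} + v_{2} + v_{7} = 0  ⟹  sig = ⟨3 | 0⟩
  P = {4,6,7}:  v_{4} + v_{6} + v_{7} = v_{0}  ⟹  sig = ⟨3 | 1⟩
  P = {0,2,8}:  v_{0} + v_{2} + v_{8} = 2·v_{4}  ⟹  sig = ⟨3 | 2⟩
  P = {2,6,7,8}:  v_{2} + v_{6} + v_{7} + v_{8} = v_{4}  ⟹  sig = ⟨4 | 1⟩

Hence PRS(X_Σ) =
    ⟨2 | 0⟩
    ⟨2 | 1⟩
    ⟨2 | 1⟩
    ⟨2 | 1⟩
    ⟨2 | 1 1⟩
    ⟨2 | 1 1⟩
    ⟨2 | 1 1 1⟩
    ⟨2 | 1 1 2⟩
    ⟨3 | 0⟩
    ⟨3 | 1⟩
    ⟨3 | 2⟩
    ⟨4 | 1⟩


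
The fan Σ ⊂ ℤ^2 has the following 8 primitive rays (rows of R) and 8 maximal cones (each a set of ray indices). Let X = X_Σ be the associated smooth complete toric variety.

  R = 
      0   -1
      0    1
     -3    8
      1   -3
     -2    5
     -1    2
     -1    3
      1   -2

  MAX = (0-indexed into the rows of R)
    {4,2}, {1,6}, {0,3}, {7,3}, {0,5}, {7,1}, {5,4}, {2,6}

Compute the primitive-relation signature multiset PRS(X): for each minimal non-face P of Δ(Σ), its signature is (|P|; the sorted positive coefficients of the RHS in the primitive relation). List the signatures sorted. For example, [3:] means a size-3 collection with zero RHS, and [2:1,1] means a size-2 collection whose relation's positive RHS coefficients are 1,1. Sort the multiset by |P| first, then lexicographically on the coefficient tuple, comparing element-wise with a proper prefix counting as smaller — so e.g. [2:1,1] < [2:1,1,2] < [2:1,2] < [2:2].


20 collections generate NE(X_Σ); each relation:

  • {0,1}:  v_{0} + v_{1} = 0  so sig = [2:]
  • {3,6}:  v_{3} + v_{6} = 0  so sig = [2:]
  • {5,7}:  v_{5} + v_{7} = 0  so sig = [2:]
  • {0,6}:  v_{0} + v_{6} = v_{5}  so sig = [2:1]
  • {0,7}:  v_{0} + v_{7} = v_{3}  so sig = [2:1]
  • {1,3}:  v_{1} + v_{3} = v_{7}  so sig = [2:1]
  • {1,5}:  v_{1} + v_{5} = v_{6}  so sig = [2:1]
  • {2,3}:  v_{2} + v_{3} = v_{4}  so sig = [2:1]
  • {3,4}:  v_{3} + v_{4} = v_{5}  so sig = [2:1]
  • {3,5}:  v_{3} + v_{5} = v_{0}  so sig = [2:1]
  • {4,6}:  v_{4} + v_{6} = v_{2}  so sig = [2:1]
  • {4,7}:  v_{4} + v_{7} = v_{6}  so sig = [2:1]
  • {5,6}:  v_{5} + v_{6} = v_{4}  so sig = [2:1]
  • {6,7}:  v_{6} + v_{7} = v_{1}  so sig = [2:1]
  • {0,2}:  v_{0} + v_{2} = v_{4} + v_{5}  so sig = [2:1,1]
  • {0,4}:  v_{0} + v_{4} = 2·v_{5}  so sig = [2:2]
  • {1,4}:  v_{1} + v_{4} = 2·v_{6}  so sig = [2:2]
  • {2,5}:  v_{2} + v_{5} = 2·v_{4}  so sig = [2:2]
  • {2,7}:  v_{2} + v_{7} = 2·v_{6}  so sig = [2:2]
  • {1,2}:  v_{1} + v_{2} = 3·v_{6}  so sig = [2:3]

so the primitive-relation signature multiset is
[[2:], [2:], [2:], [2:1], [2:1], [2:1], [2:1], [2:1], [2:1], [2:1], [2:1], [2:1], [2:1], [2:1], [2:1,1], [2:2], [2:2], [2:2], [2:2], [2:3]]


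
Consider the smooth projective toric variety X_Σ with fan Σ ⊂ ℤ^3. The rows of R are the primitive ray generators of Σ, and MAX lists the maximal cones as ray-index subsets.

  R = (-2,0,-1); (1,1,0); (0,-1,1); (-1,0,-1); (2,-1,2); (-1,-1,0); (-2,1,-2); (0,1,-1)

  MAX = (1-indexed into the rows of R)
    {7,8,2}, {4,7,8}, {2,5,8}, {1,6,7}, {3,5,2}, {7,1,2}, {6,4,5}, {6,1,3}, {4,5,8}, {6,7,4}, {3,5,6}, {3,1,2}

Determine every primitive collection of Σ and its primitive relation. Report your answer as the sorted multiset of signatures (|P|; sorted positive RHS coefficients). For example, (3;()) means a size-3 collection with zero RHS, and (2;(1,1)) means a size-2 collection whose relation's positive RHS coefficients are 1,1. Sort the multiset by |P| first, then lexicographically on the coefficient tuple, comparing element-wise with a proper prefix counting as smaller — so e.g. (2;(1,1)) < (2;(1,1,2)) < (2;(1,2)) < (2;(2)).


The 10 primitive collections of Σ (r=8, n=3):

  • {2,6}:  v_{2} + v_{6} = 0  so sig = (2;())
  • {3,8}:  v_{3} + v_{8} = 0  so sig = (2;())
  • {5,7}:  v_{5} + v_{7} = 0  so sig = (2;())
  • {1,5}:  v_{1} + v_{5} = v_{3}  so sig = (2;(1))
  • {1,8}:  v_{1} + v_{8} = v_{7}  so sig = (2;(1))
  • {2,4}:  v_{2} + v_{4} = v_{8}  so sig = (2;(1))
  • {3,4}:  v_{3} + v_{4} = v_{6}  so sig = (2;(1))
  • {3,7}:  v_{3} + v_{7} = v_{1}  so sig = (2;(1))
  • {6,8}:  v_{6} + v_{8} = v_{4}  so sig = (2;(1))
  • {1,4}:  v_{1} + v_{4} = v_{6} + v_{7}  so sig = (2;(1,1))

Sorted signature multiset PRS(X):
{ (2;()) ×3,  (2;(1)) ×6,  (2;(1,1)) }


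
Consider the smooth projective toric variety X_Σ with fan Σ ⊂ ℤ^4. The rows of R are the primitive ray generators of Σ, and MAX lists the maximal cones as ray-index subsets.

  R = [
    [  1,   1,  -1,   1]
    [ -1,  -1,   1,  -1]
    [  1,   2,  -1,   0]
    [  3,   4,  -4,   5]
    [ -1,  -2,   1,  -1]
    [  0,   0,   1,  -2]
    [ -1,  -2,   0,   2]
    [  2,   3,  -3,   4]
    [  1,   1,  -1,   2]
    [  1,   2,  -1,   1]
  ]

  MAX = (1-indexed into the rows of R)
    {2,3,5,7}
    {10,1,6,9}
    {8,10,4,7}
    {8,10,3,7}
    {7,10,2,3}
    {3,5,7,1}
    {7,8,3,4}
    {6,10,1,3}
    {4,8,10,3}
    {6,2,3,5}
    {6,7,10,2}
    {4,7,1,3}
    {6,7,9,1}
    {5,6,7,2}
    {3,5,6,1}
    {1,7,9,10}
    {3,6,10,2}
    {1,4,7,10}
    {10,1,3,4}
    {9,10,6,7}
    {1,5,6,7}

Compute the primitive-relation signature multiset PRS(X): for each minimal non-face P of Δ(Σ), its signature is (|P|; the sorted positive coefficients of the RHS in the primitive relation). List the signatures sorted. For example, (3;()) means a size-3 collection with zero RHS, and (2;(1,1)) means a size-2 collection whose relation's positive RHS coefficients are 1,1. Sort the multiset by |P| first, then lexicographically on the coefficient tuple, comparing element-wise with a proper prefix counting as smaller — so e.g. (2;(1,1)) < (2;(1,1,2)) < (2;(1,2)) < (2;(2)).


Minimal non-faces — 18 found among 10 rays, 21 max cones:

  P={1,2}:  v_{1} + v_{2} = 0 — sig = (2;())
  P={5,10}:  v_{5} + v_{10} = 0 — sig = (2;())
  P={1,8}:  v_{1} + v_{8} = v_{4} — sig = (2;(1))
  P={2,4}:  v_{2} + v_{4} = v_{8} — sig = (2;(1))
  P={3,9}:  v_{3} + v_{9} = v_{1} + v_{10} — sig = (2;(1,1))
  P={6,8}:  v_{6} + v_{8} = v_{1} + v_{10} — sig = (2;(1,1))
  P={2,8}:  v_{2} + v_{8} = v_{3} + v_{7} + v_{10} — sig = (2;(1,1,1))
  P={2,9}:  v_{2} + v_{9} = v_{6} + v_{7} + v_{10} — sig = (2;(1,1,1))
  P={5,8}:  v_{5} + v_{8} = v_{1} + v_{3} + v_{7} — sig = (2;(1,1,1))
  P={5,9}:  v_{5} + v_{9} = v_{1} + v_{6} + v_{7} — sig = (2;(1,1,1))
  P={4,5}:  v_{4} + v_{5} = 2·v_{1} + v_{3} + v_{7} — sig = (2;(1,1,2))
  P={4,6}:  v_{4} + v_{6} = 2·v_{1} + v_{10} — sig = (2;(1,2))
  P={8,9}:  v_{8} + v_{9} = 2·v_{1} + v_{7} + 2·v_{10} — sig = (2;(1,2,2))
  P={4,9}:  v_{4} + v_{9} = 3·v_{1} + v_{7} + 2·v_{10} — sig = (2;(1,2,3))
  P={3,6,7}:  v_{3} + v_{6} + v_{7} = 0 — sig = (3;())
  P={1,3,7,10}:  v_{1} + v_{3} + v_{7} + v_{10} = v_{8} — sig = (4;(1))
  P={1,6,7,10}:  v_{1} + v_{6} + v_{7} + v_{10} = v_{9} — sig = (4;(1))
  P={3,4,7,10}:  v_{3} + v_{4} + v_{7} + v_{10} = 2·v_{8} — sig = (4;(2))

Signatures (|P|; sorted positive RHS coefficients), sorted:
{ (2;()) ×2,  (2;(1)) ×2,  (2;(1,1)) ×2,  (2;(1,1,1)) ×4,  (2;(1,1,2)),  (2;(1,2)),  (2;(1,2,2)),  (2;(1,2,3)),  (3;()),  (4;(1)) ×2,  (4;(2)) }


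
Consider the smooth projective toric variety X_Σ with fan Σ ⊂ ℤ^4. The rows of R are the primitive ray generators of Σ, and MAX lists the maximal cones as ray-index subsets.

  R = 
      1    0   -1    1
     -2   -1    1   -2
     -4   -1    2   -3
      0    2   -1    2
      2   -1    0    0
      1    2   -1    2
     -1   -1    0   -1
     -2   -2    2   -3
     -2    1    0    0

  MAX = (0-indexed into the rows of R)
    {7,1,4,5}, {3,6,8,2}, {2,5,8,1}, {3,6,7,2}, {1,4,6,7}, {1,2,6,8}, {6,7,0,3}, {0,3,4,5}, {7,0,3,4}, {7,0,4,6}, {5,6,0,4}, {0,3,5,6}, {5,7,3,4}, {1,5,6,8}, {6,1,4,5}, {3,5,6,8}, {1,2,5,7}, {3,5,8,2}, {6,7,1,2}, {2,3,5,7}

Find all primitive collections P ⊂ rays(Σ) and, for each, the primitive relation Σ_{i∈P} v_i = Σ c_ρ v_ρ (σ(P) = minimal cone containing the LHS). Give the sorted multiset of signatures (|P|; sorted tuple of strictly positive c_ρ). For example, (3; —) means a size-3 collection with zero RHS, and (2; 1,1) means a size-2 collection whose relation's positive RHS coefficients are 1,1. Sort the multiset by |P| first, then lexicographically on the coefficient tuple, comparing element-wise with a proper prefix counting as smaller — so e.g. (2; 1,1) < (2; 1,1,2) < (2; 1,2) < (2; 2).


Δ(Σ) — 9 vertices, 11 min non-faces:

  • {4,8}:  v_{4} + v_{8} = 0  ⟹  sig = (2; —)
  • {0,1}:  v_{0} + v_{1} = v_{6}  ⟹  sig = (2; 1)
  • {1,3}:  v_{1} + v_{3} = v_{8}  ⟹  sig = (2; 1)
  • {2,4}:  v_{2} + v_{4} = v_{7}  ⟹  sig = (2; 1)
  • {7,8}:  v_{7} + v_{8} = v_{2}  ⟹  sig = (2; 1)
  • {0,8}:  v_{0} + v_{8} = v_{3} + v_{6}  ⟹  sig = (2; 1,1)
  • {0,2}:  v_{0} + v_{2} = v_{3} + v_{6} + v_{7}  ⟹  sig = (2; 1,1,1)
  • {0,5,7}:  v_{0} + v_{5} + v_{7} = 0  ⟹  sig = (3; —)
  • {3,4,6}:  v_{3} + v_{4} + v_{6} = v_{0}  ⟹  sig = (3; 1)
  • {5,6,7}:  v_{5} + v_{6} + v_{7} = v_{1}  ⟹  sig = (3; 1)
  • {2,5,6}:  v_{2} + v_{5} + v_{6} = v_{1} + v_{8}  ⟹  sig = (3; 1,1)

Hence PRS(X_Σ) =
    |P|=2: 7 collections, coeffs (), (1), (1), (1), (1), (1,1), (1,1,1)
    |P|=3: 4 collections, coeffs (), (1), (1), (1,1)


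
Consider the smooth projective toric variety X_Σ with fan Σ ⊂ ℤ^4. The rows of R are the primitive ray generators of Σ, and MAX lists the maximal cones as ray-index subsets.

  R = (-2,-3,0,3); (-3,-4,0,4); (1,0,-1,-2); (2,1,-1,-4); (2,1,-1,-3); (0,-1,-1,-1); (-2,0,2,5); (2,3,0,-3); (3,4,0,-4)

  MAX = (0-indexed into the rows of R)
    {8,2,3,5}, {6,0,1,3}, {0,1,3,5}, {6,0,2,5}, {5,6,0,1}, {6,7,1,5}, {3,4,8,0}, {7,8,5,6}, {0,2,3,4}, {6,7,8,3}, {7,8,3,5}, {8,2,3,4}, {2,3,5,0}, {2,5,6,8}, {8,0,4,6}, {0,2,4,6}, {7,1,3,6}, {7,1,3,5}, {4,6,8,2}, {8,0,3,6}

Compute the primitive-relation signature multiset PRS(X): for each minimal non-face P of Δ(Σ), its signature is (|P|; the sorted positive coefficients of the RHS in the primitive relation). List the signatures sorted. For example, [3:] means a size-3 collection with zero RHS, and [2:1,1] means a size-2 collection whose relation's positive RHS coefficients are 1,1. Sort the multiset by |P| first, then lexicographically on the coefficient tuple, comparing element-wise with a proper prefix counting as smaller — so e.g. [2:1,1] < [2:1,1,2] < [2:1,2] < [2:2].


The 12 primitive collections of Σ (r=9, n=4):

  {0,7}:  v_{0} + v_{7} = 0  ⟹  sig = [2:]
  {1,8}:  v_{1} + v_{8} = 0  ⟹  sig = [2:]
  {1,2}:  v_{1} + v_{2} = v_{0} + v_{5}  ⟹  sig = [2:1,1]
  {1,4}:  v_{1} + v_{4} = v_{0} + v_{2}  ⟹  sig = [2:1,1]
  {2,7}:  v_{2} + v_{7} = v_{5} + v_{8}  ⟹  sig = [2:1,1]
  {4,7}:  v_{4} + v_{7} = v_{2} + v_{8}  ⟹  sig = [2:1,1]
  {4,5}:  v_{4} + v_{5} = 2·v_{2}  ⟹  sig = [2:2]
  {3,5,6}:  v_{3} + v_{5} + v_{6} = 0  ⟹  sig = [3:]
  {0,2,8}:  v_{0} + v_{2} + v_{8} = v_{4}  ⟹  sig = [3:1]
  {0,5,8}:  v_{0} + v_{5} + v_{8} = v_{2}  ⟹  sig = [3:1]
  {2,3,6}:  v_{2} + v_{3} + v_{6} = v_{0} + v_{8}  ⟹  sig = [3:1,1]
  {3,4,6}:  v_{3} + v_{4} + v_{6} = 2·v_{0} + 2·v_{8}  ⟹  sig = [3:2,2]

so the primitive-relation signature multiset is
    [2:]
    [2:]
    [2:1,1]
    [2:1,1]
    [2:1,1]
    [2:1,1]
    [2:2]
    [3:]
    [3:1]
    [3:1]
    [3:1,1]
    [3:2,2]


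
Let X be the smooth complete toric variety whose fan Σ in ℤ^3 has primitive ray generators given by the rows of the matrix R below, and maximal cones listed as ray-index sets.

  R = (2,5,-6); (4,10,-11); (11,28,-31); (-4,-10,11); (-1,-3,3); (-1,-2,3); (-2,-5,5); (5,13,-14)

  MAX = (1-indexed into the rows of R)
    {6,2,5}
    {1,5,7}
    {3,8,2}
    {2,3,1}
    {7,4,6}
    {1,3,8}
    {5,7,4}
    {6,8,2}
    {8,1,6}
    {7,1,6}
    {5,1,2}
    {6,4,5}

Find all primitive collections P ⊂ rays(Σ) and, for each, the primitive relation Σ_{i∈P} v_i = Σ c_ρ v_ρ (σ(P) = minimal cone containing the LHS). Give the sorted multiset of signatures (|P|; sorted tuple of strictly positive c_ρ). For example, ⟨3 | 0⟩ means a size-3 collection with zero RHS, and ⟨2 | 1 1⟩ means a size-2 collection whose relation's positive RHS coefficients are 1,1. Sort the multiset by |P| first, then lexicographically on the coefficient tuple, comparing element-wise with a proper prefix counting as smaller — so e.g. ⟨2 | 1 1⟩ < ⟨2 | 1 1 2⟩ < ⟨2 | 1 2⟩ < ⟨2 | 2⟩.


Primitive collections (14):

  {2,4}:  v_{2} + v_{4} = 0  ⇒ sig = ⟨2 | 0⟩
  {1,4}:  v_{1} + v_{4} = v_{7}  ⇒ sig = ⟨2 | 1⟩
  {2,7}:  v_{2} + v_{7} = v_{1}  ⇒ sig = ⟨2 | 1⟩
  {5,8}:  v_{5} + v_{8} = v_{2}  ⇒ sig = ⟨2 | 1⟩
  {3,4}:  v_{3} + v_{4} = v_{1} + v_{8}  ⇒ sig = ⟨2 | 1 1⟩
  {4,8}:  v_{4} + v_{8} = v_{1} + v_{6}  ⇒ sig = ⟨2 | 1 1⟩
  {3,5}:  v_{3} + v_{5} = v_{1} + 2·v_{2}  ⇒ sig = ⟨2 | 1 2⟩
  {3,7}:  v_{3} + v_{7} = 2·v_{1} + v_{8}  ⇒ sig = ⟨2 | 1 2⟩
  {7,8}:  v_{7} + v_{8} = 2·v_{1} + v_{6}  ⇒ sig = ⟨2 | 1 2⟩
  {3,6}:  v_{3} + v_{6} = 2·v_{8}  ⇒ sig = ⟨2 | 2⟩
  {1,5,6}:  v_{1} + v_{5} + v_{6} = 0  ⇒ sig = ⟨3 | 0⟩
  {1,2,6}:  v_{1} + v_{2} + v_{6} = v_{8}  ⇒ sig = ⟨3 | 1⟩
  {1,2,8}:  v_{1} + v_{2} + v_{8} = v_{3}  ⇒ sig = ⟨3 | 1⟩
  {5,6,7}:  v_{5} + v_{6} + v_{7} = v_{4}  ⇒ sig = ⟨3 | 1⟩

Sorted signature multiset PRS(X):
    |P|=2: 10 collections, coeffs (), (1), (1), (1), (1,1), (1,1), (1,2), (1,2), (1,2), (2)
    |P|=3: 4 collections, coeffs (), (1), (1), (1)


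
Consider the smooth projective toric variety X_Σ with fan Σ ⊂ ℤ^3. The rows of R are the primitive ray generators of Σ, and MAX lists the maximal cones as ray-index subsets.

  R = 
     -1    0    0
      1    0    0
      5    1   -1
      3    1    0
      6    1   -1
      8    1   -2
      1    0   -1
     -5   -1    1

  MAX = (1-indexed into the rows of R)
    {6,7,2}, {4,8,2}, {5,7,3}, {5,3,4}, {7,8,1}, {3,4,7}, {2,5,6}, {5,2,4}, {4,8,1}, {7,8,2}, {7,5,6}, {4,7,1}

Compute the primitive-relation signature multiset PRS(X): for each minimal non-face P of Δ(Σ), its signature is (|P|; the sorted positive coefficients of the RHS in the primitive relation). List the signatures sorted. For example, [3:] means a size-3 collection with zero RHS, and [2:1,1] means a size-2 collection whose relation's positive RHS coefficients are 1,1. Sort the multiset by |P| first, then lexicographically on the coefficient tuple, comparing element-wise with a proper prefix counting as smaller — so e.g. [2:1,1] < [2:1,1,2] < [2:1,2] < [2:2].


The 14 primitive collections of Σ (r=8, n=3):

  • {1,2}:  v_{1} + v_{2} = 0 — sig = [2:]
  • {3,8}:  v_{3} + v_{8} = 0 — sig = [2:]
  • {1,5}:  v_{1} + v_{5} = v_{3} — sig = [2:1]
  • {2,3}:  v_{2} + v_{3} = v_{5} — sig = [2:1]
  • {5,8}:  v_{5} + v_{8} = v_{2} — sig = [2:1]
  • {1,3}:  v_{1} + v_{3} = v_{4} + v_{7} — sig = [2:1,1]
  • {1,6}:  v_{1} + v_{6} = v_{5} + v_{7} — sig = [2:1,1]
  • {4,6}:  v_{4} + v_{6} = v_{3} + v_{5} — sig = [2:1,1]
  • {3,6}:  v_{3} + v_{6} = 2·v_{5} + v_{7} — sig = [2:1,2]
  • {6,8}:  v_{6} + v_{8} = 2·v_{2} + v_{7} — sig = [2:1,2]
  • {2,4,7}:  v_{2} + v_{4} + v_{7} = v_{3} — sig = [3:1]
  • {2,5,7}:  v_{2} + v_{5} + v_{7} = v_{6} — sig = [3:1]
  • {4,7,8}:  v_{4} + v_{7} + v_{8} = v_{1} — sig = [3:1]
  • {4,5,7}:  v_{4} + v_{5} + v_{7} = 2·v_{3} — sig = [3:2]

Hence PRS(X_Σ) =
[[2:], [2:], [2:1], [2:1], [2:1], [2:1,1], [2:1,1], [2:1,1], [2:1,2], [2:1,2], [3:1], [3:1], [3:1], [3:2]]


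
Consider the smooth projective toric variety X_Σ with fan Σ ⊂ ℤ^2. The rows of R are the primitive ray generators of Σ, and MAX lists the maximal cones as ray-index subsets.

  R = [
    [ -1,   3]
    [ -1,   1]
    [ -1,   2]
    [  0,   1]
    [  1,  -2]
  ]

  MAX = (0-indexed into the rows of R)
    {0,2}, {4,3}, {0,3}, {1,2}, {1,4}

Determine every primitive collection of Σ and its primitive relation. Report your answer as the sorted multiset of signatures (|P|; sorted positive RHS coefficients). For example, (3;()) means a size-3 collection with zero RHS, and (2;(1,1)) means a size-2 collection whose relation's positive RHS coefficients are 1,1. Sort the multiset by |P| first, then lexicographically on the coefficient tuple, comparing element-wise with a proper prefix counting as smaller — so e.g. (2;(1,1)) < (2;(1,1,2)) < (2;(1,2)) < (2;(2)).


5 minimal non-faces of Δ(Σ) (on 5 rays):

  {2,4}:  v_{2} + v_{4} = 0  →  sig = (2;())
  {0,4}:  v_{0} + v_{4} = v_{3}  →  sig = (2;(1))
  {1,3}:  v_{1} + v_{3} = v_{2}  →  sig = (2;(1))
  {2,3}:  v_{2} + v_{3} = v_{0}  →  sig = (2;(1))
  {0,1}:  v_{0} + v_{1} = 2·v_{2}  →  sig = (2;(2))

Signatures (|P|; sorted positive RHS coefficients), sorted:
    |P|=2: 5 collections, coeffs (), (1), (1), (1), (2)


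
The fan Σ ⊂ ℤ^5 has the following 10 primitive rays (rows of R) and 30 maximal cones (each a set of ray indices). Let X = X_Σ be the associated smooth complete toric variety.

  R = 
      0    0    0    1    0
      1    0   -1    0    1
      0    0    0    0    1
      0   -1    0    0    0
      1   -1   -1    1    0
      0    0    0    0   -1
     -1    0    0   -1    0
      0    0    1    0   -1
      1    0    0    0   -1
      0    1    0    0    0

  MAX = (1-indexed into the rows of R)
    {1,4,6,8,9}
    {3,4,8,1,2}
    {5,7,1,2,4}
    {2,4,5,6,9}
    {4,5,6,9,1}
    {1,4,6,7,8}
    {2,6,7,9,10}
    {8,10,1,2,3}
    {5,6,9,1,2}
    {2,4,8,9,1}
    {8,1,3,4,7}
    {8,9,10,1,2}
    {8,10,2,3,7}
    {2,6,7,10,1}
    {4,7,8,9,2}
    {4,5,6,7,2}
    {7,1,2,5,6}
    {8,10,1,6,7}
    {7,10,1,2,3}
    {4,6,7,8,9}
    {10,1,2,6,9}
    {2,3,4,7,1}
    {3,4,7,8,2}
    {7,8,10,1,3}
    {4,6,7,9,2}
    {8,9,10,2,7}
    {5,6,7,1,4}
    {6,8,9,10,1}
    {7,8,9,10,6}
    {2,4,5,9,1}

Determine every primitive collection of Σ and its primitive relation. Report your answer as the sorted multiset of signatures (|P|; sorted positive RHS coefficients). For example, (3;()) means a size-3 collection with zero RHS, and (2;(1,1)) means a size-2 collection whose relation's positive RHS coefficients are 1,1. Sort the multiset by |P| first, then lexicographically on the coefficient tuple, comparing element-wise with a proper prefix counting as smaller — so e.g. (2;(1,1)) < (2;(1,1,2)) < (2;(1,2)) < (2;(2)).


|primitive collections| = 11. Relations:

  P={3,6}:  v_{3} + v_{6} = 0  ⇒ sig = (2;())
  P={4,10}:  v_{4} + v_{10} = 0  ⇒ sig = (2;())
  P={3,9}:  v_{3} + v_{9} = v_{2} + v_{8}  ⇒ sig = (2;(1,1))
  P={3,5}:  v_{3} + v_{5} = v_{1} + v_{2} + v_{4}  ⇒ sig = (2;(1,1,1))
  P={5,8}:  v_{5} + v_{8} = v_{1} + v_{4} + v_{9}  ⇒ sig = (2;(1,1,1))
  P={5,10}:  v_{5} + v_{10} = v_{1} + v_{2} + v_{6}  ⇒ sig = (2;(1,1,1))
  P={1,7,9}:  v_{1} + v_{7} + v_{9} = v_{6}  ⇒ sig = (3;(1))
  P={2,6,8}:  v_{2} + v_{6} + v_{8} = v_{9}  ⇒ sig = (3;(1))
  P={5,7,9}:  v_{5} + v_{7} + v_{9} = v_{2} + v_{4} + 2·v_{6}  ⇒ sig = (3;(1,1,2))
  P={1,2,7,8}:  v_{1} + v_{2} + v_{7} + v_{8} = 0  ⇒ sig = (4;())
  P={1,2,4,6}:  v_{1} + v_{2} + v_{4} + v_{6} = v_{5}  ⇒ sig = (4;(1))

Sorted signature multiset PRS(X):
    |P|=2: 6 collections, coeffs (), (), (1,1), (1,1,1), (1,1,1), (1,1,1)
    |P|=3: 3 collections, coeffs (1), (1), (1,1,2)
    |P|=4: 2 collections, coeffs (), (1)


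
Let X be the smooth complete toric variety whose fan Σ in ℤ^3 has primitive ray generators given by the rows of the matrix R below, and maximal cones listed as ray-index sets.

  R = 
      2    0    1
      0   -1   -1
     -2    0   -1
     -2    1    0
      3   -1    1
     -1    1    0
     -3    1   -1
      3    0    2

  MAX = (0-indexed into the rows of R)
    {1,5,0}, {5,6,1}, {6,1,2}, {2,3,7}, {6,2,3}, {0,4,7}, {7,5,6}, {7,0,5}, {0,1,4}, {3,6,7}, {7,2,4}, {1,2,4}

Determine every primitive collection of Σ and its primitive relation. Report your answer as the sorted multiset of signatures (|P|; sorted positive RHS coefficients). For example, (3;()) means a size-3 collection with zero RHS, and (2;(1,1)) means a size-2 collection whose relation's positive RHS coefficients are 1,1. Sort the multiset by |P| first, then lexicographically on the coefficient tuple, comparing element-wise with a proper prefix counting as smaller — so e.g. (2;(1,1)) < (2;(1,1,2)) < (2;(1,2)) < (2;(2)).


The 11 primitive collections of Σ (r=8, n=3):

  P={0,2}:  v_{0} + v_{2} = 0  →  sig = (2;())
  P={4,6}:  v_{4} + v_{6} = 0  →  sig = (2;())
  P={0,6}:  v_{0} + v_{6} = v_{5}  →  sig = (2;(1))
  P={1,3}:  v_{1} + v_{3} = v_{2}  →  sig = (2;(1))
  P={1,7}:  v_{1} + v_{7} = v_{4}  →  sig = (2;(1))
  P={2,5}:  v_{2} + v_{5} = v_{6}  →  sig = (2;(1))
  P={4,5}:  v_{4} + v_{5} = v_{0}  →  sig = (2;(1))
  P={0,3}:  v_{0} + v_{3} = v_{6} + v_{7}  →  sig = (2;(1,1))
  P={3,4}:  v_{3} + v_{4} = v_{2} + v_{7}  →  sig = (2;(1,1))
  P={3,5}:  v_{3} + v_{5} = 2·v_{6} + v_{7}  →  sig = (2;(1,2))
  P={2,6,7}:  v_{2} + v_{6} + v_{7} = v_{3}  →  sig = (3;(1))

Sorted signature multiset PRS(X):
[(2;()), (2;()), (2;(1)), (2;(1)), (2;(1)), (2;(1)), (2;(1)), (2;(1,1)), (2;(1,1)), (2;(1,2)), (3;(1))]


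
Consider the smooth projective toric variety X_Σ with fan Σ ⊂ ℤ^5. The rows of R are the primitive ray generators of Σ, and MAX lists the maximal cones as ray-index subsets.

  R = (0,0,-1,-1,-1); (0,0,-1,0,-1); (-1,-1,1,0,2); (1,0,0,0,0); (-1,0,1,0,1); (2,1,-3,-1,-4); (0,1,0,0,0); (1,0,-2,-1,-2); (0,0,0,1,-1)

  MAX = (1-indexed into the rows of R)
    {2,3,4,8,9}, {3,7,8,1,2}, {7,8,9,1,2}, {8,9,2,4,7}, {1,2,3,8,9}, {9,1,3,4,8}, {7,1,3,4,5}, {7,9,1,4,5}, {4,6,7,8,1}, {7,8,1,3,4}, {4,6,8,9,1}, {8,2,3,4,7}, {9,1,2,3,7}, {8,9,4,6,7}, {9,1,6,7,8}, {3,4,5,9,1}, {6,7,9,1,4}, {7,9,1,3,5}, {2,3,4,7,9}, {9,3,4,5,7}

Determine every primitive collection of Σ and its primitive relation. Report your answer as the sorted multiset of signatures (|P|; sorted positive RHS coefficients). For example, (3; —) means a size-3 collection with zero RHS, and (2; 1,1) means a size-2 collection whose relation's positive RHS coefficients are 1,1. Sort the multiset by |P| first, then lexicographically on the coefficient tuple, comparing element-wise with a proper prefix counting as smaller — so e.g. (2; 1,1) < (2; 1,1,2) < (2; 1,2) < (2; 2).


|primitive collections| = 9. Relations:

  P={3,6}:  v_{3} + v_{6} = v_{8}  →  sig = (2; 1)
  P={5,8}:  v_{5} + v_{8} = v_{1}  →  sig = (2; 1)
  P={2,5}:  v_{2} + v_{5} = v_{1} + v_{3} + v_{7} + v_{9}  →  sig = (2; 1,1,1,1)
  P={5,6}:  v_{5} + v_{6} = 2·v_{1} + v_{4} + v_{7} + v_{9}  →  sig = (2; 1,1,1,2)
  P={2,6}:  v_{2} + v_{6} = v_{7} + 2·v_{8} + v_{9}  →  sig = (2; 1,1,2)
  P={1,2,4}:  v_{1} + v_{2} + v_{4} = v_{8}  →  sig = (3; 1)
  P={3,7,8,9}:  v_{3} + v_{7} + v_{8} + v_{9} = v_{2}  →  sig = (4; 1)
  P={1,3,4,7,9}:  v_{1} + v_{3} + v_{4} + v_{7} + v_{9} = 0  →  sig = (5; —)
  P={1,4,7,8,9}:  v_{1} + v_{4} + v_{7} + v_{8} + v_{9} = v_{6}  →  sig = (5; 1)

Sorted signature multiset PRS(X):
{ (2; 1) ×2,  (2; 1,1,1,1),  (2; 1,1,1,2),  (2; 1,1,2),  (3; 1),  (4; 1),  (5; —),  (5; 1) }
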